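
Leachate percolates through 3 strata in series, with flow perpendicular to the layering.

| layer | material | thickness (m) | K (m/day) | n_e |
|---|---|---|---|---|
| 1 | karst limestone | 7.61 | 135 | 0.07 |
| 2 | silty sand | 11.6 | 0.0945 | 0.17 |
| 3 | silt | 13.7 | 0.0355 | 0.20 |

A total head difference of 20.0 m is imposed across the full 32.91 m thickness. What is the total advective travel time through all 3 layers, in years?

0.365

With flow normal to the layers, continuity requires the same specific discharge q through every layer.
Σ(b_i/K_i) = 7.61/135 + 11.6/0.0945 + 13.7/0.0355 = 508.7 d.
q = Δh / Σ(b_i/K_i) = 20.0 / 508.7 = 0.03931 m/day.
In each layer the seepage velocity is v_i = q/n_i, so the layer transit time is t_i = b_i·n_i / q:
  layer 1 (karst limestone): t_1 = 7.61 × 0.07 / 0.03931 = 13.55 d
  layer 2 (silty sand): t_2 = 11.6 × 0.17 / 0.03931 = 50.16 d
  layer 3 (silt): t_3 = 13.7 × 0.20 / 0.03931 = 69.70 d
Total t = Σ t_i = 133.4 days = 0.3652 years.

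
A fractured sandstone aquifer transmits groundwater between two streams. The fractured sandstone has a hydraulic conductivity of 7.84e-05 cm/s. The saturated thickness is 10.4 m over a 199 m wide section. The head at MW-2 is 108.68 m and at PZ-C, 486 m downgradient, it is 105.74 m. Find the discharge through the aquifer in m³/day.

Convert K: 7.84e-05 cm/s × 864 = 0.06774 m/day.
Cross-sectional area A = 199 × 10.4 = 2070 m².
Hydraulic gradient i = (108.68 − 105.74) / 486 = 2.94 / 486 = 0.006049.
Darcy's law: Q = K · A · i = 0.06774 × 2070 × 0.006049 = 0.8481 m³/day.

0.848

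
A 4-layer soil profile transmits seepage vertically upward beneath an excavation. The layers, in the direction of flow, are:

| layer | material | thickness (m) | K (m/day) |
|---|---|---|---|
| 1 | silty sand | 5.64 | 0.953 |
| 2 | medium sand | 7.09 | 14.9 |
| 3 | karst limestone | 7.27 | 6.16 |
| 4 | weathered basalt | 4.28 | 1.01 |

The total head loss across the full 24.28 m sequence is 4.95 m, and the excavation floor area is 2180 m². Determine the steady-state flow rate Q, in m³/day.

Flow is perpendicular to layering, so the layers act in series and the equivalent K is the thickness-weighted harmonic mean.
Total thickness L = 5.64 + 7.09 + 7.27 + 4.28 = 24.28 m.
Σ(b_i/K_i) = 5.64/0.953 + 7.09/14.9 + 7.27/6.16 + 4.28/1.01 = 11.81 d.
K_eq = L / Σ(b_i/K_i) = 24.28 / 11.81 = 2.056 m/day.
Q = K_eq · A · (Δh/L) = 2.056 × 2180 × (4.95/24.28) = 913.6 m³/day.

914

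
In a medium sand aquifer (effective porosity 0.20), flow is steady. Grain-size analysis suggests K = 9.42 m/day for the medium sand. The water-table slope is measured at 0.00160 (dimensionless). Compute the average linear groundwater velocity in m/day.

Hydraulic gradient i = 0.00160.
Darcy flux q = K · i = 9.420 × 0.001600 = 0.01507 m/day.
Seepage velocity v = q / n_e = 0.01507 / 0.20 = 0.07536 m/day.

0.0754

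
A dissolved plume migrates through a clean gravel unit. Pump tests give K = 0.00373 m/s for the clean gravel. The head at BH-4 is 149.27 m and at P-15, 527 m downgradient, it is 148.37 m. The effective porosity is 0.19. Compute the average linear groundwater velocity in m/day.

Convert K: 0.00373 m/s × 86400 = 322.3 m/day.
Hydraulic gradient i = (149.27 − 148.37) / 527 = 0.9 / 527 = 0.001708.
Darcy flux q = K · i = 322.3 × 0.001708 = 0.5504 m/day.
Seepage velocity v = q / n_e = 0.5504 / 0.19 = 2.897 m/day.

2.90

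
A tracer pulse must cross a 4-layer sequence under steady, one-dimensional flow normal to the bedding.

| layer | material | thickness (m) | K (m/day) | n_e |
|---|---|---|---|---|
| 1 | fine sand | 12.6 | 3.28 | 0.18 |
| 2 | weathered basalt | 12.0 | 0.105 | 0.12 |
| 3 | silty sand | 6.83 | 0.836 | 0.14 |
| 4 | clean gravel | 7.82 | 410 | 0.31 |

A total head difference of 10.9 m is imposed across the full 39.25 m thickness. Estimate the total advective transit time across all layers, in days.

With flow normal to the layers, continuity requires the same specific discharge q through every layer.
Σ(b_i/K_i) = 12.6/3.28 + 12.0/0.105 + 6.83/0.836 + 7.82/410 = 126.3 d.
q = Δh / Σ(b_i/K_i) = 10.9 / 126.3 = 0.08629 m/day.
In each layer the seepage velocity is v_i = q/n_i, so the layer transit time is t_i = b_i·n_i / q:
  layer 1 (fine sand): t_1 = 12.6 × 0.18 / 0.08629 = 26.28 d
  layer 2 (weathered basalt): t_2 = 12.0 × 0.12 / 0.08629 = 16.69 d
  layer 3 (silty sand): t_3 = 6.83 × 0.14 / 0.08629 = 11.08 d
  layer 4 (clean gravel): t_4 = 7.82 × 0.31 / 0.08629 = 28.09 d
Total t = Σ t_i = 82.14 days.

82.1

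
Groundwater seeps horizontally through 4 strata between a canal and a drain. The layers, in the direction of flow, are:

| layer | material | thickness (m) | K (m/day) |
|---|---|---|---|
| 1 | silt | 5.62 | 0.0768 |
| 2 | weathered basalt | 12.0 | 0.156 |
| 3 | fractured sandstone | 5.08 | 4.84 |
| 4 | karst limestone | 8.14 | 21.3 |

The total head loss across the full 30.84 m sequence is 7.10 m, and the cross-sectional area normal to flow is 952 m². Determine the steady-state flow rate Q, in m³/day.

44.6

Flow is perpendicular to layering, so the layers act in series and the equivalent K is the thickness-weighted harmonic mean.
Total thickness L = 5.62 + 12.0 + 5.08 + 8.14 = 30.84 m.
Σ(b_i/K_i) = 5.62/0.0768 + 12.0/0.156 + 5.08/4.84 + 8.14/21.3 = 151.5 d.
K_eq = L / Σ(b_i/K_i) = 30.84 / 151.5 = 0.2035 m/day.
Q = K_eq · A · (Δh/L) = 0.2035 × 952 × (7.10/30.84) = 44.61 m³/day.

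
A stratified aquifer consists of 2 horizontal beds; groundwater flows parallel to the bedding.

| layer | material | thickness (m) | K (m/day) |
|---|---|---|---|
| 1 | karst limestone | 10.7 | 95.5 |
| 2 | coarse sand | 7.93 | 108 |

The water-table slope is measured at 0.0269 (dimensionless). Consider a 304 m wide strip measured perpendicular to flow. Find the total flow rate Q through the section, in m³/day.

15400

Flow is parallel to layering, so each bed carries its own Darcy discharge and the transmissivities add.
Σ(K_i·b_i) = 95.5×10.7 + 108×7.93 = 1878 m²/day.
Hydraulic gradient i = 0.0269.
Q = Σ(K_i·b_i) · W · i = 1878 × 304 × 0.02690 = 15360 m³/day.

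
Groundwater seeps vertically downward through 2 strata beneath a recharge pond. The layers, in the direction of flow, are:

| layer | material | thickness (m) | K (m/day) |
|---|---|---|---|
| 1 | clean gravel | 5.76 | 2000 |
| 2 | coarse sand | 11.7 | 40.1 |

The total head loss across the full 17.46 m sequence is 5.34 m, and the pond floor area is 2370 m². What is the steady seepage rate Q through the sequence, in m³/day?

Flow is perpendicular to layering, so the layers act in series and the equivalent K is the thickness-weighted harmonic mean.
Total thickness L = 5.76 + 11.7 = 17.46 m.
Σ(b_i/K_i) = 5.76/2000 + 11.7/40.1 = 0.2947 d.
K_eq = L / Σ(b_i/K_i) = 17.46 / 0.2947 = 59.26 m/day.
Q = K_eq · A · (Δh/L) = 59.26 × 2370 × (5.34/17.46) = 42952 m³/day.

43000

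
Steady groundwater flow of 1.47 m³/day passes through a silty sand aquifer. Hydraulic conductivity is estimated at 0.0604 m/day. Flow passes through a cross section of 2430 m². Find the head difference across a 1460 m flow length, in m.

From Q = K·A·i, i = Q / (K·A) = 1.47 / (0.06040 × 2430) = 0.01002.
Head loss Δh = i · L = 0.01002 × 1460 = 14.62 m.

14.6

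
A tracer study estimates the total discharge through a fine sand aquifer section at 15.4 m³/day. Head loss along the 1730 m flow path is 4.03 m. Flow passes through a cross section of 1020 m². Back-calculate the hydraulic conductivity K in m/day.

Hydraulic gradient i = Δh / L = 4.03 / 1730 = 0.002329.
From Q = K·A·i, K = Q / (A·i) = 15.4 / (1020 × 0.002329) = 6.481 m/day.

6.48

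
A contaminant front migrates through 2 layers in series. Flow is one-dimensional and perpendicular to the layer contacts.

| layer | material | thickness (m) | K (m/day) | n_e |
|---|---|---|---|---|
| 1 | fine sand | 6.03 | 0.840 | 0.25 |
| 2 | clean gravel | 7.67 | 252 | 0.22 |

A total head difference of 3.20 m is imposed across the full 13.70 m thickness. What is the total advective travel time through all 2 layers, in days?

With flow normal to the layers, continuity requires the same specific discharge q through every layer.
Σ(b_i/K_i) = 6.03/0.840 + 7.67/252 = 7.209 d.
q = Δh / Σ(b_i/K_i) = 3.20 / 7.209 = 0.4439 m/day.
In each layer the seepage velocity is v_i = q/n_i, so the layer transit time is t_i = b_i·n_i / q:
  layer 1 (fine sand): t_1 = 6.03 × 0.25 / 0.4439 = 3.396 d
  layer 2 (clean gravel): t_2 = 7.67 × 0.22 / 0.4439 = 3.801 d
Total t = Σ t_i = 7.198 days.

7.20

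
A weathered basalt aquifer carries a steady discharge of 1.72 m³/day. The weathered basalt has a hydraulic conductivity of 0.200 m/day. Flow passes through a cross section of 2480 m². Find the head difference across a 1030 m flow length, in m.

From Q = K·A·i, i = Q / (K·A) = 1.72 / (0.2000 × 2480) = 0.003468.
Head loss Δh = i · L = 0.003468 × 1030 = 3.572 m.

3.57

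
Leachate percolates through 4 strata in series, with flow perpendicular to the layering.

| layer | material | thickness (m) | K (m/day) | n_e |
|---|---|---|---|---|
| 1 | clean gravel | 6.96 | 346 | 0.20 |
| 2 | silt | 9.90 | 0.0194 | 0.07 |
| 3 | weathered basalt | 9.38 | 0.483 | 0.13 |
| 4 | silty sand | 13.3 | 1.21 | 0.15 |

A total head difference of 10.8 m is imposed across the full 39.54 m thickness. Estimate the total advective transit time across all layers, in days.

With flow normal to the layers, continuity requires the same specific discharge q through every layer.
Σ(b_i/K_i) = 6.96/346 + 9.90/0.0194 + 9.38/0.483 + 13.3/1.21 = 540.7 d.
q = Δh / Σ(b_i/K_i) = 10.8 / 540.7 = 0.01997 m/day.
In each layer the seepage velocity is v_i = q/n_i, so the layer transit time is t_i = b_i·n_i / q:
  layer 1 (clean gravel): t_1 = 6.96 × 0.20 / 0.01997 = 69.70 d
  layer 2 (silt): t_2 = 9.90 × 0.07 / 0.01997 = 34.70 d
  layer 3 (weathered basalt): t_3 = 9.38 × 0.13 / 0.01997 = 61.05 d
  layer 4 (silty sand): t_4 = 13.3 × 0.15 / 0.01997 = 99.89 d
Total t = Σ t_i = 265.3 days.

265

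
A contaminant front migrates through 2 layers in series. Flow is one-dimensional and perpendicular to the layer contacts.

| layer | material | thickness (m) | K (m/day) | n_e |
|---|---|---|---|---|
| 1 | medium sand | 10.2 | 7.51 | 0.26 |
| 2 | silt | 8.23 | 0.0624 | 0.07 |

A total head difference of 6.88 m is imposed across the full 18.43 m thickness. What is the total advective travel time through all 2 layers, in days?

62.5

With flow normal to the layers, continuity requires the same specific discharge q through every layer.
Σ(b_i/K_i) = 10.2/7.51 + 8.23/0.0624 = 133.2 d.
q = Δh / Σ(b_i/K_i) = 6.88 / 133.2 = 0.05163 m/day.
In each layer the seepage velocity is v_i = q/n_i, so the layer transit time is t_i = b_i·n_i / q:
  layer 1 (medium sand): t_1 = 10.2 × 0.26 / 0.05163 = 51.36 d
  layer 2 (silt): t_2 = 8.23 × 0.07 / 0.05163 = 11.16 d
Total t = Σ t_i = 62.52 days.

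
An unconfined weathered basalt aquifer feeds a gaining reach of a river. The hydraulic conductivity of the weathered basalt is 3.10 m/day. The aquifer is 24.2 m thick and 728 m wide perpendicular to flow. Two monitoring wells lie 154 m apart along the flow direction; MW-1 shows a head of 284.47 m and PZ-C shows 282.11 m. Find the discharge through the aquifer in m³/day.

Cross-sectional area A = 728 × 24.2 = 17618 m².
Hydraulic gradient i = (284.47 − 282.11) / 154 = 2.36 / 154 = 0.01532.
Darcy's law: Q = K · A · i = 3.100 × 17618 × 0.01532 = 837.0 m³/day.

837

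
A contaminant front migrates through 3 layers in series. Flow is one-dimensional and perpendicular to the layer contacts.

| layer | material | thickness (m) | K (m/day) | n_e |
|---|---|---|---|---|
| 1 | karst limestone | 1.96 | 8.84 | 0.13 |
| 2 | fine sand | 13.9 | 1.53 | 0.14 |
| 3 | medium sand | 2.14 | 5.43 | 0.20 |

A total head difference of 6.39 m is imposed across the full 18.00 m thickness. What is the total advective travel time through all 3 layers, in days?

3.99

With flow normal to the layers, continuity requires the same specific discharge q through every layer.
Σ(b_i/K_i) = 1.96/8.84 + 13.9/1.53 + 2.14/5.43 = 9.701 d.
q = Δh / Σ(b_i/K_i) = 6.39 / 9.701 = 0.6587 m/day.
In each layer the seepage velocity is v_i = q/n_i, so the layer transit time is t_i = b_i·n_i / q:
  layer 1 (karst limestone): t_1 = 1.96 × 0.13 / 0.6587 = 0.3868 d
  layer 2 (fine sand): t_2 = 13.9 × 0.14 / 0.6587 = 2.954 d
  layer 3 (medium sand): t_3 = 2.14 × 0.20 / 0.6587 = 0.6498 d
Total t = Σ t_i = 3.991 days.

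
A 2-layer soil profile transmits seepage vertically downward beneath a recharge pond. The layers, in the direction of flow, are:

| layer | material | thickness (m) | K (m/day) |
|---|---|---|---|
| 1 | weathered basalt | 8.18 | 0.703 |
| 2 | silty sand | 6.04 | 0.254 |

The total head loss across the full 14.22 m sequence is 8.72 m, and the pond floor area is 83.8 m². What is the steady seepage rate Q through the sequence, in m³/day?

Flow is perpendicular to layering, so the layers act in series and the equivalent K is the thickness-weighted harmonic mean.
Total thickness L = 8.18 + 6.04 = 14.22 m.
Σ(b_i/K_i) = 8.18/0.703 + 6.04/0.254 = 35.42 d.
K_eq = L / Σ(b_i/K_i) = 14.22 / 35.42 = 0.4015 m/day.
Q = K_eq · A · (Δh/L) = 0.4015 × 83.8 × (8.72/14.22) = 20.63 m³/day.

20.6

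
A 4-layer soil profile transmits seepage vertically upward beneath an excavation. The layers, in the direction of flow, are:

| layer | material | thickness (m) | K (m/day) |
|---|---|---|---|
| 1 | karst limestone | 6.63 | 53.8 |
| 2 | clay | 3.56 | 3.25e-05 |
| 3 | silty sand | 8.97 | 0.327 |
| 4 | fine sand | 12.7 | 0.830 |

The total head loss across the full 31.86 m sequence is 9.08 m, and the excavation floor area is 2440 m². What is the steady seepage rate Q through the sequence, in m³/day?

Flow is perpendicular to layering, so the layers act in series and the equivalent K is the thickness-weighted harmonic mean.
Total thickness L = 6.63 + 3.56 + 8.97 + 12.7 = 31.86 m.
Σ(b_i/K_i) = 6.63/53.8 + 3.56/3.25e-05 + 8.97/0.327 + 12.7/0.830 = 1.096e+05 d.
K_eq = L / Σ(b_i/K_i) = 31.86 / 1.096e+05 = 0.0002907 m/day.
Q = K_eq · A · (Δh/L) = 0.0002907 × 2440 × (9.08/31.86) = 0.2022 m³/day.

0.202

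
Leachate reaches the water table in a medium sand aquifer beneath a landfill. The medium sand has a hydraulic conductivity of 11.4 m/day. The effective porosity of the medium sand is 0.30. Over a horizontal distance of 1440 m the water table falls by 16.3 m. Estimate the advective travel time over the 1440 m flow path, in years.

9.17

Hydraulic gradient i = Δh / L = 16.3 / 1440 = 0.01132.
Darcy flux q = K · i = 11.40 × 0.01132 = 0.1290 m/day.
Seepage velocity v = q / n_e = 0.1290 / 0.30 = 0.4301 m/day.
Travel time t = L / v = 1440 / 0.4301 = 3348 days = 9.166 years.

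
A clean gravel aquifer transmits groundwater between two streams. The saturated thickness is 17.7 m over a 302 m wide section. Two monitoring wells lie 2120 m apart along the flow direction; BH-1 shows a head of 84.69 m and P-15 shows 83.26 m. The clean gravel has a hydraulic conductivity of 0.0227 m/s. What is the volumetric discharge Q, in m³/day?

7070

Convert K: 0.0227 m/s × 86400 = 1961 m/day.
Cross-sectional area A = 302 × 17.7 = 5345 m².
Hydraulic gradient i = (84.69 − 83.26) / 2120 = 1.43 / 2120 = 0.0006745.
Darcy's law: Q = K · A · i = 1961 × 5345 × 0.0006745 = 7072 m³/day.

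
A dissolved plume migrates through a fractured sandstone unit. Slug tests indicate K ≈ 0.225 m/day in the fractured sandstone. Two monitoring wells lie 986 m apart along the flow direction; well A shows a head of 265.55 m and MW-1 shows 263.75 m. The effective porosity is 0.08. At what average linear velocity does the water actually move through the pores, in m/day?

0.00513

Hydraulic gradient i = (265.55 − 263.75) / 986 = 1.8 / 986 = 0.001826.
Darcy flux q = K · i = 0.2250 × 0.001826 = 0.0004108 m/day.
Seepage velocity v = q / n_e = 0.0004108 / 0.08 = 0.005134 m/day.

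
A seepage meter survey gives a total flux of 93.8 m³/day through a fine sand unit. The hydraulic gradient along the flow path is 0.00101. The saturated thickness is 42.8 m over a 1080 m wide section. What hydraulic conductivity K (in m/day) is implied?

Cross-sectional area A = 1080 × 42.8 = 46224 m².
Hydraulic gradient i = 0.00101.
From Q = K·A·i, K = Q / (A·i) = 93.8 / (46224 × 0.001010) = 2.009 m/day.

2.01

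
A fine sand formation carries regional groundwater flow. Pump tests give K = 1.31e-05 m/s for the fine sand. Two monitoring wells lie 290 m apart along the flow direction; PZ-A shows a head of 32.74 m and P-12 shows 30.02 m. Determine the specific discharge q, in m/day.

0.0106

Convert K: 1.31e-05 m/s × 86400 = 1.132 m/day.
Hydraulic gradient i = (32.74 − 30.02) / 290 = 2.72 / 290 = 0.009379.
Specific discharge q = K · i = 1.132 × 0.009379 = 0.01062 m/day.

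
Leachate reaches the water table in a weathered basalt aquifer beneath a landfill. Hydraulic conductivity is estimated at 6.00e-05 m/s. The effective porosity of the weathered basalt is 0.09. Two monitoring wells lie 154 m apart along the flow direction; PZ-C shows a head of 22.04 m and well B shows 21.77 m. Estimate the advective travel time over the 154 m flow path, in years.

4.18

Convert K: 6.00e-05 m/s × 86400 = 5.184 m/day.
Hydraulic gradient i = (22.04 − 21.77) / 154 = 0.27 / 154 = 0.001753.
Darcy flux q = K · i = 5.184 × 0.001753 = 0.009089 m/day.
Seepage velocity v = q / n_e = 0.009089 / 0.09 = 0.1010 m/day.
Travel time t = L / v = 154 / 0.1010 = 1525 days = 4.175 years.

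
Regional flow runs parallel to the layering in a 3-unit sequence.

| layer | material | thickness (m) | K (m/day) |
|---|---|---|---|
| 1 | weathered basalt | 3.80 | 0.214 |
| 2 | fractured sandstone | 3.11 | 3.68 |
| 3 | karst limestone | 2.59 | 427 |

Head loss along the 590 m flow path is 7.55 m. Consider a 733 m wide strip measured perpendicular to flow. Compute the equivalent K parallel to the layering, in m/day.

Flow is parallel to layering, so each bed carries its own Darcy discharge and the transmissivities add.
Σ(K_i·b_i) = 0.214×3.80 + 3.68×3.11 + 427×2.59 = 1118 m²/day.
Total thickness b = 9.500 m, so K_eq = Σ(K_i·b_i)/b = 117.7 m/day.

118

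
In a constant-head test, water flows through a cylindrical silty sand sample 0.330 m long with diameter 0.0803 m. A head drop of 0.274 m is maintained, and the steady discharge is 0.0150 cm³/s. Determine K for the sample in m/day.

0.308

Cross-sectional area A = π·(d/2)² = π × (0.0803/2)² = 0.005064 m².
Convert discharge: 0.0150 cm³/s = 1.500e-08 m³/s.
Darcy's law rearranged: K = Q·L / (A·Δh) = 1.500e-08 × 0.330 / (0.005064 × 0.274) = 3.567e-06 m/s = 0.3082 m/day.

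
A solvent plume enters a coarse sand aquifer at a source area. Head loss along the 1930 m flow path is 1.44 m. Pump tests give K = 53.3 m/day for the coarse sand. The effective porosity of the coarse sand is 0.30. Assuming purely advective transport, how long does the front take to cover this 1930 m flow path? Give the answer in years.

39.9

Hydraulic gradient i = Δh / L = 1.44 / 1930 = 0.0007461.
Darcy flux q = K · i = 53.30 × 0.0007461 = 0.03977 m/day.
Seepage velocity v = q / n_e = 0.03977 / 0.30 = 0.1326 m/day.
Travel time t = L / v = 1930 / 0.1326 = 14559 days = 39.86 years.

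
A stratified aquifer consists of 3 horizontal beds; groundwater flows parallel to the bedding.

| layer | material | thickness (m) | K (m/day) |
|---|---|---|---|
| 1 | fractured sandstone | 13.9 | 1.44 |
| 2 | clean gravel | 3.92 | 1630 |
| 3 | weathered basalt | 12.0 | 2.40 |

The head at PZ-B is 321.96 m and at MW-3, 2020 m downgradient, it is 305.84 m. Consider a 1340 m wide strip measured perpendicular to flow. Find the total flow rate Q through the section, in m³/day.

Flow is parallel to layering, so each bed carries its own Darcy discharge and the transmissivities add.
Σ(K_i·b_i) = 1.44×13.9 + 1630×3.92 + 2.40×12.0 = 6438 m²/day.
Hydraulic gradient i = (321.96 − 305.84) / 2020 = 16.12 / 2020 = 0.007980.
Q = Σ(K_i·b_i) · W · i = 6438 × 1340 × 0.007980 = 68849 m³/day.

68800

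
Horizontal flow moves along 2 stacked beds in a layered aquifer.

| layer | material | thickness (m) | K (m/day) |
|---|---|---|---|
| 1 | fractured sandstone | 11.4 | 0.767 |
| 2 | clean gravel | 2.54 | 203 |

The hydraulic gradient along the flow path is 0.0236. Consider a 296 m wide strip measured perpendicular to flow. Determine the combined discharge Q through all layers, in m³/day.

Flow is parallel to layering, so each bed carries its own Darcy discharge and the transmissivities add.
Σ(K_i·b_i) = 0.767×11.4 + 203×2.54 = 524.4 m²/day.
Hydraulic gradient i = 0.0236.
Q = Σ(K_i·b_i) · W · i = 524.4 × 296 × 0.02360 = 3663 m³/day.

3660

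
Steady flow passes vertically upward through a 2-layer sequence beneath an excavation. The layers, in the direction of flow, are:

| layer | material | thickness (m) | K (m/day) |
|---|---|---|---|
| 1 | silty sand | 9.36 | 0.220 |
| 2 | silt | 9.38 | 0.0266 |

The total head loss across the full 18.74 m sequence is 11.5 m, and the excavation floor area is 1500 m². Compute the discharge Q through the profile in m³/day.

43.7

Flow is perpendicular to layering, so the layers act in series and the equivalent K is the thickness-weighted harmonic mean.
Total thickness L = 9.36 + 9.38 = 18.74 m.
Σ(b_i/K_i) = 9.36/0.220 + 9.38/0.0266 = 395.2 d.
K_eq = L / Σ(b_i/K_i) = 18.74 / 395.2 = 0.04742 m/day.
Q = K_eq · A · (Δh/L) = 0.04742 × 1500 × (11.5/18.74) = 43.65 m³/day.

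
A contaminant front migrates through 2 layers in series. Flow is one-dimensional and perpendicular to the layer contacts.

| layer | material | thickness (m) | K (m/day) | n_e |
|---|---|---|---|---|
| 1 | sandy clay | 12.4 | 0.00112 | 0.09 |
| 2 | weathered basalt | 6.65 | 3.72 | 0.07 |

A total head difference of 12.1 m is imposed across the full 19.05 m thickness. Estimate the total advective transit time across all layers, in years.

3.96

With flow normal to the layers, continuity requires the same specific discharge q through every layer.
Σ(b_i/K_i) = 12.4/0.00112 + 6.65/3.72 = 11073 d.
q = Δh / Σ(b_i/K_i) = 12.1 / 11073 = 0.001093 m/day.
In each layer the seepage velocity is v_i = q/n_i, so the layer transit time is t_i = b_i·n_i / q:
  layer 1 (sandy clay): t_1 = 12.4 × 0.09 / 0.001093 = 1021 d
  layer 2 (weathered basalt): t_2 = 6.65 × 0.07 / 0.001093 = 426.0 d
Total t = Σ t_i = 1447 days = 3.962 years.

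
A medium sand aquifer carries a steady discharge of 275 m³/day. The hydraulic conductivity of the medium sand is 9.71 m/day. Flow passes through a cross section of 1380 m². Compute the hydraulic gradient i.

From Q = K·A·i, i = Q / (K·A) = 275 / (9.710 × 1380) = 0.02052.

0.0205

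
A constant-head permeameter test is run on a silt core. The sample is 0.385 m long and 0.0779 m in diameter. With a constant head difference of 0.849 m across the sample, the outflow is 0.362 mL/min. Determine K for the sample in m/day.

Cross-sectional area A = π·(d/2)² = π × (0.0779/2)² = 0.004766 m².
Convert discharge: 0.362 mL/min = 6.033e-09 m³/s.
Darcy's law rearranged: K = Q·L / (A·Δh) = 6.033e-09 × 0.385 / (0.004766 × 0.849) = 5.740e-07 m/s = 0.04960 m/day.

0.0496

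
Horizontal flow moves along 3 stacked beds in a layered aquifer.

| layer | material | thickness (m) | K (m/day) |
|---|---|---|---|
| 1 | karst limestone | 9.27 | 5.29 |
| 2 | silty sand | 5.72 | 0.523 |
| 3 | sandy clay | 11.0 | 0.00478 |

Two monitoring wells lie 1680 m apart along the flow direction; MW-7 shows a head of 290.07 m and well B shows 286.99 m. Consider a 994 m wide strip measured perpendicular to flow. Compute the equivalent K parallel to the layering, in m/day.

Flow is parallel to layering, so each bed carries its own Darcy discharge and the transmissivities add.
Σ(K_i·b_i) = 5.29×9.27 + 0.523×5.72 + 0.00478×11.0 = 52.08 m²/day.
Total thickness b = 25.99 m, so K_eq = Σ(K_i·b_i)/b = 2.004 m/day.

2.00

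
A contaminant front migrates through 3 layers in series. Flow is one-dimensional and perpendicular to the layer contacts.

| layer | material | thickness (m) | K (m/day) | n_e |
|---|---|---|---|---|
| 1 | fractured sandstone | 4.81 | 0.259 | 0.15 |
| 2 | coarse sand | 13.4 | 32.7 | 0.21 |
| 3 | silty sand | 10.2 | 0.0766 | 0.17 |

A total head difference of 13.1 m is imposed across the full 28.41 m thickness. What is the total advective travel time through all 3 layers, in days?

61.2

With flow normal to the layers, continuity requires the same specific discharge q through every layer.
Σ(b_i/K_i) = 4.81/0.259 + 13.4/32.7 + 10.2/0.0766 = 152.1 d.
q = Δh / Σ(b_i/K_i) = 13.1 / 152.1 = 0.08610 m/day.
In each layer the seepage velocity is v_i = q/n_i, so the layer transit time is t_i = b_i·n_i / q:
  layer 1 (fractured sandstone): t_1 = 4.81 × 0.15 / 0.08610 = 8.379 d
  layer 2 (coarse sand): t_2 = 13.4 × 0.21 / 0.08610 = 32.68 d
  layer 3 (silty sand): t_3 = 10.2 × 0.17 / 0.08610 = 20.14 d
Total t = Σ t_i = 61.20 days.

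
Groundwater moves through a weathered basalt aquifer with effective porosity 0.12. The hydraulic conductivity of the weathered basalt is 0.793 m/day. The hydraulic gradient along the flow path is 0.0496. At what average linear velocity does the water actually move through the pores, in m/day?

0.328

Hydraulic gradient i = 0.0496.
Darcy flux q = K · i = 0.7930 × 0.04960 = 0.03933 m/day.
Seepage velocity v = q / n_e = 0.03933 / 0.12 = 0.3278 m/day.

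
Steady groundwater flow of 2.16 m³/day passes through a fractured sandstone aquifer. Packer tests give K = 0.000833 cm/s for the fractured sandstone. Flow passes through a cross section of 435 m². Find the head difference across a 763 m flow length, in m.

Convert K: 0.000833 cm/s × 864 = 0.7197 m/day.
From Q = K·A·i, i = Q / (K·A) = 2.16 / (0.7197 × 435.0) = 0.006899.
Head loss Δh = i · L = 0.006899 × 763 = 5.264 m.

5.26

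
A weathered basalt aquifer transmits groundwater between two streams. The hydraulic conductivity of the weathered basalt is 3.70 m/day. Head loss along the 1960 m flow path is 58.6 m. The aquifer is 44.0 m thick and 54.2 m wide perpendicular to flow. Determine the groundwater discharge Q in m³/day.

Cross-sectional area A = 54.2 × 44.0 = 2385 m².
Hydraulic gradient i = Δh / L = 58.6 / 1960 = 0.02990.
Darcy's law: Q = K · A · i = 3.700 × 2385 × 0.02990 = 263.8 m³/day.

264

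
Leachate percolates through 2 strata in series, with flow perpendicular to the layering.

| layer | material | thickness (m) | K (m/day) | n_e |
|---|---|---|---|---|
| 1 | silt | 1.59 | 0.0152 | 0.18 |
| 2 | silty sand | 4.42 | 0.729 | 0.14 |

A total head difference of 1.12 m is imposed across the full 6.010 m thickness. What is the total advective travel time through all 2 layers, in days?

89.4

With flow normal to the layers, continuity requires the same specific discharge q through every layer.
Σ(b_i/K_i) = 1.59/0.0152 + 4.42/0.729 = 110.7 d.
q = Δh / Σ(b_i/K_i) = 1.12 / 110.7 = 0.01012 m/day.
In each layer the seepage velocity is v_i = q/n_i, so the layer transit time is t_i = b_i·n_i / q:
  layer 1 (silt): t_1 = 1.59 × 0.18 / 0.01012 = 28.28 d
  layer 2 (silty sand): t_2 = 4.42 × 0.14 / 0.01012 = 61.14 d
Total t = Σ t_i = 89.42 days.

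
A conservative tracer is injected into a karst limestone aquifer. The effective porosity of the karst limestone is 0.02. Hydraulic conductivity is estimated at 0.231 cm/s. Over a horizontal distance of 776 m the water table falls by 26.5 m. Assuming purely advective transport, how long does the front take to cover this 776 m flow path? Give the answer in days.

2.28

Convert K: 0.231 cm/s × 864 = 199.6 m/day.
Hydraulic gradient i = Δh / L = 26.5 / 776 = 0.03415.
Darcy flux q = K · i = 199.6 × 0.03415 = 6.816 m/day.
Seepage velocity v = q / n_e = 6.816 / 0.02 = 340.8 m/day.
Travel time t = L / v = 776 / 340.8 = 2.277 days.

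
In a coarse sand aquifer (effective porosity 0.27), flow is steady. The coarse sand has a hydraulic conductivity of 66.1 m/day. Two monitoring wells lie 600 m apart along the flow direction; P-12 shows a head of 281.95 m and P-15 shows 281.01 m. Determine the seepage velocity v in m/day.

0.384

Hydraulic gradient i = (281.95 − 281.01) / 600 = 0.94 / 600 = 0.001567.
Darcy flux q = K · i = 66.10 × 0.001567 = 0.1036 m/day.
Seepage velocity v = q / n_e = 0.1036 / 0.27 = 0.3835 m/day.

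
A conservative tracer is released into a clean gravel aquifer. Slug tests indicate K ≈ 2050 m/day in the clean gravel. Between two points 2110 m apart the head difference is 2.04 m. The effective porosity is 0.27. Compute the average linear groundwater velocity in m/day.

7.34

Hydraulic gradient i = Δh / L = 2.04 / 2110 = 0.0009668.
Darcy flux q = K · i = 2050 × 0.0009668 = 1.982 m/day.
Seepage velocity v = q / n_e = 1.982 / 0.27 = 7.341 m/day.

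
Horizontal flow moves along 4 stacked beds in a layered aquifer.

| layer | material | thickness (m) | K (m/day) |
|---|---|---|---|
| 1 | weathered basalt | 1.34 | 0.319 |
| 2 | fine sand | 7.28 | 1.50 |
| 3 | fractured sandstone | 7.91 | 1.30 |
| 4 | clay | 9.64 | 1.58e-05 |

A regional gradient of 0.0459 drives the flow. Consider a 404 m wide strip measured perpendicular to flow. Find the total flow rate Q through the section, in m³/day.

Flow is parallel to layering, so each bed carries its own Darcy discharge and the transmissivities add.
Σ(K_i·b_i) = 0.319×1.34 + 1.50×7.28 + 1.30×7.91 + 1.58e-05×9.64 = 21.63 m²/day.
Hydraulic gradient i = 0.0459.
Q = Σ(K_i·b_i) · W · i = 21.63 × 404 × 0.04590 = 401.1 m³/day.

401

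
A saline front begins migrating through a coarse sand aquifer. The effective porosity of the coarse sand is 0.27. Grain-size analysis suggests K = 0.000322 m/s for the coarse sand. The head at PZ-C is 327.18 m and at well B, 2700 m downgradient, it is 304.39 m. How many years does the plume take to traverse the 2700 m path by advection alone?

Convert K: 0.000322 m/s × 86400 = 27.82 m/day.
Hydraulic gradient i = (327.18 − 304.39) / 2700 = 22.79 / 2700 = 0.008441.
Darcy flux q = K · i = 27.82 × 0.008441 = 0.2348 m/day.
Seepage velocity v = q / n_e = 0.2348 / 0.27 = 0.8697 m/day.
Travel time t = L / v = 2700 / 0.8697 = 3104 days = 8.499 years.

8.50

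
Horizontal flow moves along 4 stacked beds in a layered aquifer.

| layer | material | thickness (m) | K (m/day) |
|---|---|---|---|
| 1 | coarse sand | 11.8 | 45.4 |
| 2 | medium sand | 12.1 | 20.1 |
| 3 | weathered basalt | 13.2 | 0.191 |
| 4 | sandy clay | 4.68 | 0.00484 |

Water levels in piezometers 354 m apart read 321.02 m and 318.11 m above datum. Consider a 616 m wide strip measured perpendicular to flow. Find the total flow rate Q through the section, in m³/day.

3960

Flow is parallel to layering, so each bed carries its own Darcy discharge and the transmissivities add.
Σ(K_i·b_i) = 45.4×11.8 + 20.1×12.1 + 0.191×13.2 + 0.00484×4.68 = 781.5 m²/day.
Hydraulic gradient i = (321.02 − 318.11) / 354 = 2.91 / 354 = 0.008220.
Q = Σ(K_i·b_i) · W · i = 781.5 × 616 × 0.008220 = 3957 m³/day.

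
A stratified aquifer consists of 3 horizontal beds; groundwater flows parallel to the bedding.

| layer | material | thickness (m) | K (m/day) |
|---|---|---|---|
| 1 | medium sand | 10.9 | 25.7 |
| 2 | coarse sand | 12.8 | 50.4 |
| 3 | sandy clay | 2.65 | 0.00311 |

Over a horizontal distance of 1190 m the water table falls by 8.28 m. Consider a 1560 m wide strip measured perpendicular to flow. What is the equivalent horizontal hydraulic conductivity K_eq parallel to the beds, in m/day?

Flow is parallel to layering, so each bed carries its own Darcy discharge and the transmissivities add.
Σ(K_i·b_i) = 25.7×10.9 + 50.4×12.8 + 0.00311×2.65 = 925.3 m²/day.
Total thickness b = 26.35 m, so K_eq = Σ(K_i·b_i)/b = 35.11 m/day.

35.1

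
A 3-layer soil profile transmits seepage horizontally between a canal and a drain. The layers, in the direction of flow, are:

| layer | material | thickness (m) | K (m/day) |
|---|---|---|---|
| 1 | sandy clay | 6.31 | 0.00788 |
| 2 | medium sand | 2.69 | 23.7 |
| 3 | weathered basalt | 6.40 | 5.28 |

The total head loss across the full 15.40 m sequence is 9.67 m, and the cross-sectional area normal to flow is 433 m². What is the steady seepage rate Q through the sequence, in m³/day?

5.22

Flow is perpendicular to layering, so the layers act in series and the equivalent K is the thickness-weighted harmonic mean.
Total thickness L = 6.31 + 2.69 + 6.40 = 15.40 m.
Σ(b_i/K_i) = 6.31/0.00788 + 2.69/23.7 + 6.40/5.28 = 802.1 d.
K_eq = L / Σ(b_i/K_i) = 15.40 / 802.1 = 0.01920 m/day.
Q = K_eq · A · (Δh/L) = 0.01920 × 433 × (9.67/15.40) = 5.220 m³/day.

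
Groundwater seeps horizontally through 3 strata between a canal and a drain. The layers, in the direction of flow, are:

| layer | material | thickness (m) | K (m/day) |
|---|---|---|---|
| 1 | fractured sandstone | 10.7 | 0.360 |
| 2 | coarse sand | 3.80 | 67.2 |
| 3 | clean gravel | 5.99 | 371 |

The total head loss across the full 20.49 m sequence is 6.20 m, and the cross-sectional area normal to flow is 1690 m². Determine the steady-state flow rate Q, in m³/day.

Flow is perpendicular to layering, so the layers act in series and the equivalent K is the thickness-weighted harmonic mean.
Total thickness L = 10.7 + 3.80 + 5.99 = 20.49 m.
Σ(b_i/K_i) = 10.7/0.360 + 3.80/67.2 + 5.99/371 = 29.79 d.
K_eq = L / Σ(b_i/K_i) = 20.49 / 29.79 = 0.6877 m/day.
Q = K_eq · A · (Δh/L) = 0.6877 × 1690 × (6.20/20.49) = 351.7 m³/day.

352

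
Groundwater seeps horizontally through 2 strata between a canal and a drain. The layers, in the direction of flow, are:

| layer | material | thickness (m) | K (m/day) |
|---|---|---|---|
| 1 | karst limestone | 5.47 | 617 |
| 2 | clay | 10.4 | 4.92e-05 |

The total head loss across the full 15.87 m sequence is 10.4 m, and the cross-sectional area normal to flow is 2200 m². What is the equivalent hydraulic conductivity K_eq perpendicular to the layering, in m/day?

7.51e-05

Flow is perpendicular to layering, so the layers act in series and the equivalent K is the thickness-weighted harmonic mean.
Total thickness L = 5.47 + 10.4 = 15.87 m.
Σ(b_i/K_i) = 5.47/617 + 10.4/4.92e-05 = 2.114e+05 d.
K_eq = L / Σ(b_i/K_i) = 15.87 / 2.114e+05 = 7.508e-05 m/day.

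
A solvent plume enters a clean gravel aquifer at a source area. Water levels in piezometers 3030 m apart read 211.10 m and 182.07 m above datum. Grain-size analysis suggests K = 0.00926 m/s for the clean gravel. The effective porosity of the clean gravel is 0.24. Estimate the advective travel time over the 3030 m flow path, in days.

Convert K: 0.00926 m/s × 86400 = 800.1 m/day.
Hydraulic gradient i = (211.10 − 182.07) / 3030 = 29.03 / 3030 = 0.009581.
Darcy flux q = K · i = 800.1 × 0.009581 = 7.665 m/day.
Seepage velocity v = q / n_e = 7.665 / 0.24 = 31.94 m/day.
Travel time t = L / v = 3030 / 31.94 = 94.87 days.

94.9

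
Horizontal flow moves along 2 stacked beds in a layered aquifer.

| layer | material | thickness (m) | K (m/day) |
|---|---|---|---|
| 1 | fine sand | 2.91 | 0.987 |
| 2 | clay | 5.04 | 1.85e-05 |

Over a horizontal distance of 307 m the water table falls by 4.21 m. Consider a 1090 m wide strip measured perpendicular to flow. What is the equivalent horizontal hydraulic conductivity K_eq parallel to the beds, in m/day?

0.361

Flow is parallel to layering, so each bed carries its own Darcy discharge and the transmissivities add.
Σ(K_i·b_i) = 0.987×2.91 + 1.85e-05×5.04 = 2.872 m²/day.
Total thickness b = 7.950 m, so K_eq = Σ(K_i·b_i)/b = 0.3613 m/day.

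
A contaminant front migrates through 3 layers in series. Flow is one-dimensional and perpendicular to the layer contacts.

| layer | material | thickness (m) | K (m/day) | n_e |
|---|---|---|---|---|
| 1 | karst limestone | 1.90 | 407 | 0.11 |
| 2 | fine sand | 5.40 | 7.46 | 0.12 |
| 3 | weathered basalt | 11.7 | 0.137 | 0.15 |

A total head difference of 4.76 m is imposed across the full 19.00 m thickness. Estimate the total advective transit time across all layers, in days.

47.3

With flow normal to the layers, continuity requires the same specific discharge q through every layer.
Σ(b_i/K_i) = 1.90/407 + 5.40/7.46 + 11.7/0.137 = 86.13 d.
q = Δh / Σ(b_i/K_i) = 4.76 / 86.13 = 0.05527 m/day.
In each layer the seepage velocity is v_i = q/n_i, so the layer transit time is t_i = b_i·n_i / q:
  layer 1 (karst limestone): t_1 = 1.90 × 0.11 / 0.05527 = 3.782 d
  layer 2 (fine sand): t_2 = 5.40 × 0.12 / 0.05527 = 11.73 d
  layer 3 (weathered basalt): t_3 = 11.7 × 0.15 / 0.05527 = 31.76 d
Total t = Σ t_i = 47.26 days.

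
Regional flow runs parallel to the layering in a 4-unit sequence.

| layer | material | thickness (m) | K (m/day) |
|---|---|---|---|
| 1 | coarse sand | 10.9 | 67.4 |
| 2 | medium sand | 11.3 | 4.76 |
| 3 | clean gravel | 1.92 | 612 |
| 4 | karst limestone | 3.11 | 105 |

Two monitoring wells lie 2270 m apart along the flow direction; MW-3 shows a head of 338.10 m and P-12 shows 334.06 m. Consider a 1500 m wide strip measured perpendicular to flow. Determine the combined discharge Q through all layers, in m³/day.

Flow is parallel to layering, so each bed carries its own Darcy discharge and the transmissivities add.
Σ(K_i·b_i) = 67.4×10.9 + 4.76×11.3 + 612×1.92 + 105×3.11 = 2290 m²/day.
Hydraulic gradient i = (338.10 − 334.06) / 2270 = 4.04 / 2270 = 0.001780.
Q = Σ(K_i·b_i) · W · i = 2290 × 1500 × 0.001780 = 6113 m³/day.

6110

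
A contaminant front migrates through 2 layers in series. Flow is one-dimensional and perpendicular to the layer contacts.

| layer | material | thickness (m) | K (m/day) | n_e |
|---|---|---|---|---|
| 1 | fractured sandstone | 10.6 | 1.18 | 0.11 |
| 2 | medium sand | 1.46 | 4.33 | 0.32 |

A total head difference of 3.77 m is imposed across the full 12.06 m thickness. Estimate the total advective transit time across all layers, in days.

With flow normal to the layers, continuity requires the same specific discharge q through every layer.
Σ(b_i/K_i) = 10.6/1.18 + 1.46/4.33 = 9.320 d.
q = Δh / Σ(b_i/K_i) = 3.77 / 9.320 = 0.4045 m/day.
In each layer the seepage velocity is v_i = q/n_i, so the layer transit time is t_i = b_i·n_i / q:
  layer 1 (fractured sandstone): t_1 = 10.6 × 0.11 / 0.4045 = 2.883 d
  layer 2 (medium sand): t_2 = 1.46 × 0.32 / 0.4045 = 1.155 d
Total t = Σ t_i = 4.038 days.

4.04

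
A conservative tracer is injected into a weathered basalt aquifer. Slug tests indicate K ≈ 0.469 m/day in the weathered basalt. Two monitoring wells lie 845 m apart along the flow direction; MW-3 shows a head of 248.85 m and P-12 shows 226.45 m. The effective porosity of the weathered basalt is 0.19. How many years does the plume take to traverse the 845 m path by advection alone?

35.4

Hydraulic gradient i = (248.85 − 226.45) / 845 = 22.4 / 845 = 0.02651.
Darcy flux q = K · i = 0.4690 × 0.02651 = 0.01243 m/day.
Seepage velocity v = q / n_e = 0.01243 / 0.19 = 0.06544 m/day.
Travel time t = L / v = 845 / 0.06544 = 12914 days = 35.36 years.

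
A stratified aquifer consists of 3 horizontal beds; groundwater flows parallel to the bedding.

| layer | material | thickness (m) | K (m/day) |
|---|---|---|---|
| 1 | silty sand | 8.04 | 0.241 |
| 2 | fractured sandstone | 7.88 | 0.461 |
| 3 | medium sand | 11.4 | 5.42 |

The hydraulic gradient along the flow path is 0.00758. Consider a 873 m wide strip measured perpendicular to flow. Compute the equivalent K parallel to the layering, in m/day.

Flow is parallel to layering, so each bed carries its own Darcy discharge and the transmissivities add.
Σ(K_i·b_i) = 0.241×8.04 + 0.461×7.88 + 5.42×11.4 = 67.36 m²/day.
Total thickness b = 27.32 m, so K_eq = Σ(K_i·b_i)/b = 2.466 m/day.

2.47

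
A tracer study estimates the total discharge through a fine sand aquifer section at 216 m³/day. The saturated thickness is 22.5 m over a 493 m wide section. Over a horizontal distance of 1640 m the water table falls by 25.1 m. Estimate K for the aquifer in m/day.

1.27

Cross-sectional area A = 493 × 22.5 = 11092 m².
Hydraulic gradient i = Δh / L = 25.1 / 1640 = 0.01530.
From Q = K·A·i, K = Q / (A·i) = 216 / (11092 × 0.01530) = 1.272 m/day.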